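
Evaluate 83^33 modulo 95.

Compute successive squares:
33 in binary is 100001, i.e. 33 = 32 + 1.
83^1 ≡ 83 (mod 95)
83^2 ≡ 83^2 = 6889 ≡ 49 (mod 95)
83^4 ≡ 49^2 = 2401 ≡ 26 (mod 95)
83^8 ≡ 26^2 = 676 ≡ 11 (mod 95)
83^16 ≡ 11^2 = 121 ≡ 26 (mod 95)
83^32 ≡ 26^2 = 676 ≡ 11 (mod 95)
83^33 = 83^32 · 83^1 ≡ 11 · 83 (mod 95).
11 · 83 = 913 ≡ 58 (mod 95).

58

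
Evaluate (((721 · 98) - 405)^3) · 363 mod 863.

799

721 · 98 = 70658 ≡ 755 (mod 863)
755 - 405 = 350
(350)^3 ≡ 297 (mod 863)
297 · 363 = 107811 ≡ 799 (mod 863)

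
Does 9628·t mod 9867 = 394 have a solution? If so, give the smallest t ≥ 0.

gcd(9628, 9867) = 1, so a unique solution mod 9867 exists.
9628⁻¹ ≡ 4789 (mod 9867).
t ≡ 4789·394 ≡ 2269 (mod 9867).

2269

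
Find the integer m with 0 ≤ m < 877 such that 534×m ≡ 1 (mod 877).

225

Apply the Euclidean algorithm and back-substitute:
877 = 1×534 + 343
534 = 1×343 + 191
343 = 1×191 + 152
191 = 1×152 + 39
152 = 3×39 + 35
39 = 1×35 + 4
35 = 8×4 + 3
4 = 1×3 + 1
3 = 3×1 + 0
gcd(534, 877) = 1, so the inverse exists.
Back-substitute for 1:
1 = 1×4 − 1×3
  = −1×35 + 9×4
  = 9×39 − 10×35
  = −10×152 + 39×39
  = 39×191 − 49×152
  = −49×343 + 88×191
  = 88×534 − 137×343
  = −137×877 + 225×534
So 534⁻¹ ≡ 225 (mod 877).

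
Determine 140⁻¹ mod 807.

807 = 5×140 + 107
140 = 1×107 + 33
107 = 3×33 + 8
33 = 4×8 + 1
8 = 8×1 + 0
gcd(140, 807) = 1, so the inverse exists.
Bézout: 1 = −17×807 + 98×140.
So 140⁻¹ ≡ 98 (mod 807).

98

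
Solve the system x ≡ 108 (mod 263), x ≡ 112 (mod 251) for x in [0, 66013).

263⁻¹ mod 251: 263·21 ≡ 1 (mod 251), so 263⁻¹ ≡ 21.
x = 108 + 263·((112 − 108)·21 mod 251) = 108 + 263·84 = 22200.

22200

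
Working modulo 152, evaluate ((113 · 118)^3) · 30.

56

113 · 118 = 13334 ≡ 110 (mod 152)
(110)^3 ≡ 88 (mod 152)
88 · 30 = 2640 ≡ 56 (mod 152)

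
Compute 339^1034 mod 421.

344

By square-and-multiply:
1034 in binary is 10000001010, i.e. 1034 = 1024 + 8 + 2.
339^1 ≡ 339 (mod 421)
339^2 ≡ 339^2 = 114921 ≡ 409 (mod 421)
339^4 ≡ 409^2 = 167281 ≡ 144 (mod 421)
339^8 ≡ 144^2 = 20736 ≡ 107 (mod 421)
339^16 ≡ 107^2 = 11449 ≡ 82 (mod 421)
339^32 ≡ 82^2 = 6724 ≡ 409 (mod 421)
339^64 ≡ 409^2 = 167281 ≡ 144 (mod 421)
339^128 ≡ 144^2 = 20736 ≡ 107 (mod 421)
339^256 ≡ 107^2 = 11449 ≡ 82 (mod 421)
339^512 ≡ 82^2 = 6724 ≡ 409 (mod 421)
339^1024 ≡ 409^2 = 167281 ≡ 144 (mod 421)
339^1034 = 339^1024 · 339^8 · 339^2 ≡ 144 · 107 · 409 (mod 421).
Accumulate the product:
144 · 107 = 15408 ≡ 252
252 · 409 = 103068 ≡ 344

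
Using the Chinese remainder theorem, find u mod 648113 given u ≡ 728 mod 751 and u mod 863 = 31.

751⁻¹ mod 863: 751×732 ≡ 1 (mod 863), so 751⁻¹ ≡ 732.
u = 728 + 751×((31 − 728)×732 mod 863) = 728 + 751×692 = 520420.

520420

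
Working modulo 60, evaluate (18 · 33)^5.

24

18 · 33 = 594 ≡ 54 (mod 60)
(54)^5 ≡ 24 (mod 60)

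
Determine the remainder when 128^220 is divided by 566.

38

220 in binary is 11011100, i.e. 220 = 128 + 64 + 16 + 8 + 4.
128^1 ≡ 128 (mod 566)
128^2 ≡ 128^2 = 16384 ≡ 536 (mod 566)
128^4 ≡ 536^2 = 287296 ≡ 334 (mod 566)
128^8 ≡ 334^2 = 111556 ≡ 54 (mod 566)
128^16 ≡ 54^2 = 2916 ≡ 86 (mod 566)
128^32 ≡ 86^2 = 7396 ≡ 38 (mod 566)
128^64 ≡ 38^2 = 1444 ≡ 312 (mod 566)
128^128 ≡ 312^2 = 97344 ≡ 558 (mod 566)
128^220 = 128^128 · 128^64 · 128^16 · 128^8 · 128^4 ≡ 558 · 312 · 86 · 54 · 334 (mod 566).
Accumulate the product:
558 · 312 = 174096 ≡ 334
334 · 86 = 28724 ≡ 424
424 · 54 = 22896 ≡ 256
256 · 334 = 85504 ≡ 38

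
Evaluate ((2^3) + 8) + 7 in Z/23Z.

0

(2)^3 ≡ 8 (mod 23)
8 + 8 = 16
16 + 7 = 23 ≡ 0 (mod 23)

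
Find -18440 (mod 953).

-18440 = -20·953 + 620, so -18440 ≡ 620 (mod 953).

620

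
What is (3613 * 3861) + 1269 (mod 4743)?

3613 * 3861 = 13949793 ≡ 630 (mod 4743)
630 + 1269 = 1899

1899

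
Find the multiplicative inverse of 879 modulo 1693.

Apply the Euclidean algorithm and back-substitute:
1693 = 1·879 + 814
879 = 1·814 + 65
814 = 12·65 + 34
65 = 1·34 + 31
34 = 1·31 + 3
31 = 10·3 + 1
3 = 3·1 + 0
gcd(879, 1693) = 1, so the inverse exists.
Back-substitute for 1:
1 = 1·31 − 10·3
  = −10·34 + 11·31
  = 11·65 − 21·34
  = −21·814 + 263·65
  = 263·879 − 284·814
  = −284·1693 + 547·879
So 879⁻¹ ≡ 547 (mod 1693).

547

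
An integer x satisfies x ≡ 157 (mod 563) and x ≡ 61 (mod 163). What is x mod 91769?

44071

563⁻¹ mod 163: 563×152 ≡ 1 (mod 163), so 563⁻¹ ≡ 152.
x = 157 + 563×((61 − 157)×152 mod 163) = 157 + 563×78 = 44071.
Check: 44071 mod 563 = 157, 44071 mod 163 = 61. ✓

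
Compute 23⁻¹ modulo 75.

62

75 = 3*23 + 6
23 = 3*6 + 5
6 = 1*5 + 1
5 = 5*1 + 0
gcd(23, 75) = 1, so the inverse exists.
Back-substitute for 1:
1 = 1*6 − 1*5
  = −1*23 + 4*6
  = 4*75 − 13*23
So 23⁻¹ ≡ −13 ≡ 62 (mod 75).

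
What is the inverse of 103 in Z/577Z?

549

Run the extended Euclidean algorithm:
577 = 5·103 + 62
103 = 1·62 + 41
62 = 1·41 + 21
41 = 1·21 + 20
21 = 1·20 + 1
20 = 20·1 + 0
gcd(103, 577) = 1, so the inverse exists.
Bézout: 1 = 5·577 − 28·103.
So 103⁻¹ ≡ −28 ≡ 549 (mod 577).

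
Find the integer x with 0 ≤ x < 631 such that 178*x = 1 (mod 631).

39

631 = 3·178 + 97
178 = 1·97 + 81
97 = 1·81 + 16
81 = 5·16 + 1
16 = 16·1 + 0
gcd(178, 631) = 1, so the inverse exists.
Back-substitute for 1:
1 = 1·81 − 5·16
  = −5·97 + 6·81
  = 6·178 − 11·97
  = −11·631 + 39·178
So 178⁻¹ ≡ 39 (mod 631).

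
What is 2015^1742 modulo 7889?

Using repeated squaring:
1742 in binary is 11011001110, i.e. 1742 = 1024 + 512 + 128 + 64 + 8 + 4 + 2.
2015^1 ≡ 2015 (mod 7889)
2015^2 ≡ 2015^2 = 4060225 ≡ 5279 (mod 7889)
2015^4 ≡ 5279^2 = 27867841 ≡ 3893 (mod 7889)
2015^8 ≡ 3893^2 = 15155449 ≡ 680 (mod 7889)
2015^16 ≡ 680^2 = 462400 ≡ 4838 (mod 7889)
2015^32 ≡ 4838^2 = 23406244 ≡ 7470 (mod 7889)
2015^64 ≡ 7470^2 = 55800900 ≡ 2003 (mod 7889)
2015^128 ≡ 2003^2 = 4012009 ≡ 4397 (mod 7889)
2015^256 ≡ 4397^2 = 19333609 ≡ 5559 (mod 7889)
2015^512 ≡ 5559^2 = 30902481 ≡ 1268 (mod 7889)
2015^1024 ≡ 1268^2 = 1607824 ≡ 6357 (mod 7889)
2015^1742 = 2015^1024 × 2015^512 × 2015^128 × 2015^64 × 2015^8 × 2015^4 × 2015^2 ≡ 6357 × 1268 × 4397 × 2003 × 680 × 3893 × 5279 (mod 7889).
Accumulate the product:
6357 × 1268 = 8060676 ≡ 6007
6007 × 4397 = 26412779 ≡ 407
407 × 2003 = 815221 ≡ 2654
2654 × 680 = 1804720 ≡ 6028
6028 × 3893 = 23467004 ≡ 5118
5118 × 5279 = 27017922 ≡ 5986

5986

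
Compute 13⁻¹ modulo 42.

42 = 3×13 + 3
13 = 4×3 + 1
3 = 3×1 + 0
gcd(13, 42) = 1, so the inverse exists.
Back-substitute for 1:
1 = 1×13 − 4×3
  = −4×42 + 13×13
So 13⁻¹ ≡ 13 (mod 42).

13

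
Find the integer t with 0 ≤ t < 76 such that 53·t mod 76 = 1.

33

Apply the Euclidean algorithm and back-substitute:
76 = 1×53 + 23
53 = 2×23 + 7
23 = 3×7 + 2
7 = 3×2 + 1
2 = 2×1 + 0
gcd(53, 76) = 1, so the inverse exists.
Back-substitute for 1:
1 = 1×7 − 3×2
  = −3×23 + 10×7
  = 10×53 − 23×23
  = −23×76 + 33×53
So 53⁻¹ ≡ 33 (mod 76).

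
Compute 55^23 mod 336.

55

By square-and-multiply:
23 in binary is 10111, i.e. 23 = 16 + 4 + 2 + 1.
55^1 ≡ 55 (mod 336)
55^2 ≡ 55^2 = 3025 ≡ 1 (mod 336)
55^4 ≡ 1^2 = 1 (mod 336)
55^8 ≡ 1^2 = 1 (mod 336)
55^16 ≡ 1^2 = 1 (mod 336)
55^23 = 55^16 × 55^4 × 55^2 × 55^1 ≡ 1 × 1 × 1 × 55 (mod 336).
Accumulate the product:
1 × 1 = 1
1 × 1 = 1
1 × 55 = 55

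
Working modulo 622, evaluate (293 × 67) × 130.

293 × 67 = 19631 ≡ 349 (mod 622)
349 × 130 = 45370 ≡ 586 (mod 622)

586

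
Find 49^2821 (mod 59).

Compute successive squares:
2821 in binary is 101100000101, i.e. 2821 = 2048 + 512 + 256 + 4 + 1.
49^1 ≡ 49 (mod 59)
49^2 ≡ 49^2 = 2401 ≡ 41 (mod 59)
49^4 ≡ 41^2 = 1681 ≡ 29 (mod 59)
49^8 ≡ 29^2 = 841 ≡ 15 (mod 59)
49^16 ≡ 15^2 = 225 ≡ 48 (mod 59)
49^32 ≡ 48^2 = 2304 ≡ 3 (mod 59)
49^64 ≡ 3^2 = 9 (mod 59)
49^128 ≡ 9^2 = 81 ≡ 22 (mod 59)
49^256 ≡ 22^2 = 484 ≡ 12 (mod 59)
49^512 ≡ 12^2 = 144 ≡ 26 (mod 59)
49^1024 ≡ 26^2 = 676 ≡ 27 (mod 59)
49^2048 ≡ 27^2 = 729 ≡ 21 (mod 59)
49^2821 = 49^2048 * 49^512 * 49^256 * 49^4 * 49^1 ≡ 21 * 26 * 12 * 29 * 49 (mod 59).
Accumulate the product:
21 * 26 = 546 ≡ 15
15 * 12 = 180 ≡ 3
3 * 29 = 87 ≡ 28
28 * 49 = 1372 ≡ 15

15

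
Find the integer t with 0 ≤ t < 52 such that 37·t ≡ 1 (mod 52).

52 = 1·37 + 15
37 = 2·15 + 7
15 = 2·7 + 1
7 = 7·1 + 0
gcd(37, 52) = 1, so the inverse exists.
Bézout: 1 = 5·52 − 7·37.
So 37⁻¹ ≡ −7 ≡ 45 (mod 52).

45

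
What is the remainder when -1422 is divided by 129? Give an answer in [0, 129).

126

-1422 = -12·129 + 126, so -1422 ≡ 126 (mod 129).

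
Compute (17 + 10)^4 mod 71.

6

17 + 10 = 27
(27)^4 ≡ 6 (mod 71)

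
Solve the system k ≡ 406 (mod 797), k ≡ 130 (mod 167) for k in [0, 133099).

797⁻¹ mod 167: 797*145 ≡ 1 (mod 167), so 797⁻¹ ≡ 145.
k = 406 + 797*((130 − 406)*145 mod 167) = 406 + 797*60 = 48226.
Check: 48226 mod 797 = 406, 48226 mod 167 = 130. ✓

48226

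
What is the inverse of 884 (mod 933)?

476

Run the extended Euclidean algorithm:
933 = 1×884 + 49
884 = 18×49 + 2
49 = 24×2 + 1
2 = 2×1 + 0
gcd(884, 933) = 1, so the inverse exists.
Bézout: 1 = 433×933 − 457×884.
So 884⁻¹ ≡ −457 ≡ 476 (mod 933).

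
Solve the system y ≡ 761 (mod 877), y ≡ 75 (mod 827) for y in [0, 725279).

249829

877⁻¹ mod 827: 877*612 ≡ 1 (mod 827), so 877⁻¹ ≡ 612.
y = 761 + 877*((75 − 761)*612 mod 827) = 761 + 877*284 = 249829.
Check: 249829 mod 877 = 761, 249829 mod 827 = 75. ✓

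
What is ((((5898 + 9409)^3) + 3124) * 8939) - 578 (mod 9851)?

5898 + 9409 = 15307 ≡ 5456 (mod 9851)
(5456)^3 ≡ 8074 (mod 9851)
8074 + 3124 = 11198 ≡ 1347 (mod 9851)
1347 * 8939 = 12040833 ≡ 2911 (mod 9851)
2911 - 578 = 2333

2333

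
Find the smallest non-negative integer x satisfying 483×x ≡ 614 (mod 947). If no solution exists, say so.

gcd(483, 947) = 1, so a unique solution mod 947 exists.
483⁻¹ ≡ 349 (mod 947).
x ≡ 349×614 ≡ 264 (mod 947).

264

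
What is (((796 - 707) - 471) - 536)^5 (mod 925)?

157

796 - 707 = 89
89 - 471 = -382 ≡ 543 (mod 925)
543 - 536 = 7
(7)^5 ≡ 157 (mod 925)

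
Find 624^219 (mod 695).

By square-and-multiply:
624^1 ≡ 624 (mod 695)
624^2 ≡ 624^2 = 389376 ≡ 176 (mod 695)
624^4 ≡ 176^2 = 30976 ≡ 396 (mod 695)
624^8 ≡ 396^2 = 156816 ≡ 441 (mod 695)
624^16 ≡ 441^2 = 194481 ≡ 576 (mod 695)
624^32 ≡ 576^2 = 331776 ≡ 261 (mod 695)
624^64 ≡ 261^2 = 68121 ≡ 11 (mod 695)
624^128 ≡ 11^2 = 121 (mod 695)
624^219 = 624^128 × 624^64 × 624^16 × 624^8 × 624^2 × 624^1 ≡ 121 × 11 × 576 × 441 × 176 × 624 (mod 695).
Accumulate the product:
121 × 11 = 1331 ≡ 636
636 × 576 = 366336 ≡ 71
71 × 441 = 31311 ≡ 36
36 × 176 = 6336 ≡ 81
81 × 624 = 50544 ≡ 504

504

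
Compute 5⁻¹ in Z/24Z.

By the extended Euclidean algorithm:
24 = 4×5 + 4
5 = 1×4 + 1
4 = 4×1 + 0
gcd(5, 24) = 1, so the inverse exists.
Back-substitute for 1:
1 = 1×5 − 1×4
  = −1×24 + 5×5
So 5⁻¹ ≡ 5 (mod 24).

5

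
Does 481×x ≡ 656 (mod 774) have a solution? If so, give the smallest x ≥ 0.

gcd(481, 774) = 1, so a unique solution mod 774 exists.
481⁻¹ ≡ 457 (mod 774).
x ≡ 457×656 ≡ 254 (mod 774).

254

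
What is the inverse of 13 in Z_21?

Run the extended Euclidean algorithm:
21 = 1·13 + 8
13 = 1·8 + 5
8 = 1·5 + 3
5 = 1·3 + 2
3 = 1·2 + 1
2 = 2·1 + 0
gcd(13, 21) = 1, so the inverse exists.
Bézout: 1 = 5·21 − 8·13.
So 13⁻¹ ≡ −8 ≡ 13 (mod 21).

13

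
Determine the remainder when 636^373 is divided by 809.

373 in binary is 101110101, i.e. 373 = 256 + 64 + 32 + 16 + 4 + 1.
636^1 ≡ 636 (mod 809)
636^2 ≡ 636^2 = 404496 ≡ 805 (mod 809)
636^4 ≡ 805^2 = 648025 ≡ 16 (mod 809)
636^8 ≡ 16^2 = 256 (mod 809)
636^16 ≡ 256^2 = 65536 ≡ 7 (mod 809)
636^32 ≡ 7^2 = 49 (mod 809)
636^64 ≡ 49^2 = 2401 ≡ 783 (mod 809)
636^128 ≡ 783^2 = 613089 ≡ 676 (mod 809)
636^256 ≡ 676^2 = 456976 ≡ 700 (mod 809)
636^373 = 636^256 * 636^64 * 636^32 * 636^16 * 636^4 * 636^1 ≡ 700 * 783 * 49 * 7 * 16 * 636 (mod 809).
Accumulate the product:
700 * 783 = 548100 ≡ 407
407 * 49 = 19943 ≡ 527
527 * 7 = 3689 ≡ 453
453 * 16 = 7248 ≡ 776
776 * 636 = 493536 ≡ 46

46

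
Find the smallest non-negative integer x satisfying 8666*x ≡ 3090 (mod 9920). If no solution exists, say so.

gcd(8666, 9920) = 2, and 2 | 3090, so solutions exist.
Divide through by 2: 4333*x = 1545 (mod 4960).
4333⁻¹ ≡ 4517 (mod 4960).
x ≡ 4517*1545 ≡ 45 (mod 4960).
The smallest non-negative solution is x = 45.

45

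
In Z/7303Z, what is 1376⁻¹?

Apply the Euclidean algorithm and back-substitute:
7303 = 5×1376 + 423
1376 = 3×423 + 107
423 = 3×107 + 102
107 = 1×102 + 5
102 = 20×5 + 2
5 = 2×2 + 1
2 = 2×1 + 0
gcd(1376, 7303) = 1, so the inverse exists.
Bézout: 1 = −553×7303 + 2935×1376.
So 1376⁻¹ ≡ 2935 (mod 7303).

2935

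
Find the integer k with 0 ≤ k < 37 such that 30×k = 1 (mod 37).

By the extended Euclidean algorithm:
37 = 1·30 + 7
30 = 4·7 + 2
7 = 3·2 + 1
2 = 2·1 + 0
gcd(30, 37) = 1, so the inverse exists.
Bézout: 1 = 13·37 − 16·30.
So 30⁻¹ ≡ −16 ≡ 21 (mod 37).

21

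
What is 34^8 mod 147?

64

34^1 ≡ 34 (mod 147)
34^2 ≡ 34^2 = 1156 ≡ 127 (mod 147)
34^4 ≡ 127^2 = 16129 ≡ 106 (mod 147)
34^8 ≡ 106^2 = 11236 ≡ 64 (mod 147)
So 34^8 ≡ 64 (mod 147).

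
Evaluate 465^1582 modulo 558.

Compute successive squares:
465^1 ≡ 465 (mod 558)
465^2 ≡ 465^2 = 216225 ≡ 279 (mod 558)
465^4 ≡ 279^2 = 77841 ≡ 279 (mod 558)
465^8 ≡ 279^2 = 77841 ≡ 279 (mod 558)
465^16 ≡ 279^2 = 77841 ≡ 279 (mod 558)
465^32 ≡ 279^2 = 77841 ≡ 279 (mod 558)
465^64 ≡ 279^2 = 77841 ≡ 279 (mod 558)
465^128 ≡ 279^2 = 77841 ≡ 279 (mod 558)
465^256 ≡ 279^2 = 77841 ≡ 279 (mod 558)
465^512 ≡ 279^2 = 77841 ≡ 279 (mod 558)
465^1024 ≡ 279^2 = 77841 ≡ 279 (mod 558)
465^1582 = 465^1024 · 465^512 · 465^32 · 465^8 · 465^4 · 465^2 ≡ 279 · 279 · 279 · 279 · 279 · 279 (mod 558).
Accumulate the product:
279 · 279 = 77841 ≡ 279
279 · 279 = 77841 ≡ 279
279 · 279 = 77841 ≡ 279
279 · 279 = 77841 ≡ 279
279 · 279 = 77841 ≡ 279

279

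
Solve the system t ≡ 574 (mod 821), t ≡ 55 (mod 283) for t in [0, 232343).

821⁻¹ mod 283: 821*192 ≡ 1 (mod 283), so 821⁻¹ ≡ 192.
t = 574 + 821*((55 − 574)*192 mod 283) = 574 + 821*251 = 206645.

206645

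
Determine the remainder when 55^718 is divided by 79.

55

By square-and-multiply:
718 in binary is 1011001110, i.e. 718 = 512 + 128 + 64 + 8 + 4 + 2.
55^1 ≡ 55 (mod 79)
55^2 ≡ 55^2 = 3025 ≡ 23 (mod 79)
55^4 ≡ 23^2 = 529 ≡ 55 (mod 79)
55^8 ≡ 55^2 = 3025 ≡ 23 (mod 79)
55^16 ≡ 23^2 = 529 ≡ 55 (mod 79)
55^32 ≡ 55^2 = 3025 ≡ 23 (mod 79)
55^64 ≡ 23^2 = 529 ≡ 55 (mod 79)
55^128 ≡ 55^2 = 3025 ≡ 23 (mod 79)
55^256 ≡ 23^2 = 529 ≡ 55 (mod 79)
55^512 ≡ 55^2 = 3025 ≡ 23 (mod 79)
55^718 = 55^512 * 55^128 * 55^64 * 55^8 * 55^4 * 55^2 ≡ 23 * 23 * 55 * 23 * 55 * 23 (mod 79).
Accumulate the product:
23 * 23 = 529 ≡ 55
55 * 55 = 3025 ≡ 23
23 * 23 = 529 ≡ 55
55 * 55 = 3025 ≡ 23
23 * 23 = 529 ≡ 55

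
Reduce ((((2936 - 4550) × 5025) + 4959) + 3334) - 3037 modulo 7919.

2936 - 4550 = -1614 ≡ 6305 (mod 7919)
6305 × 5025 = 31682625 ≡ 6625 (mod 7919)
6625 + 4959 = 11584 ≡ 3665 (mod 7919)
3665 + 3334 = 6999
6999 - 3037 = 3962

3962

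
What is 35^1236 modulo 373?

217

35^1 ≡ 35 (mod 373)
35^2 ≡ 35^2 = 1225 ≡ 106 (mod 373)
35^4 ≡ 106^2 = 11236 ≡ 46 (mod 373)
35^8 ≡ 46^2 = 2116 ≡ 251 (mod 373)
35^16 ≡ 251^2 = 63001 ≡ 337 (mod 373)
35^32 ≡ 337^2 = 113569 ≡ 177 (mod 373)
35^64 ≡ 177^2 = 31329 ≡ 370 (mod 373)
35^128 ≡ 370^2 = 136900 ≡ 9 (mod 373)
35^256 ≡ 9^2 = 81 (mod 373)
35^512 ≡ 81^2 = 6561 ≡ 220 (mod 373)
35^1024 ≡ 220^2 = 48400 ≡ 283 (mod 373)
35^1236 = 35^1024 * 35^128 * 35^64 * 35^16 * 35^4 ≡ 283 * 9 * 370 * 337 * 46 (mod 373).
Accumulate the product:
283 * 9 = 2547 ≡ 309
309 * 370 = 114330 ≡ 192
192 * 337 = 64704 ≡ 175
175 * 46 = 8050 ≡ 217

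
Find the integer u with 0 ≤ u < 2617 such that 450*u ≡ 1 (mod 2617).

Run the extended Euclidean algorithm:
2617 = 5×450 + 367
450 = 1×367 + 83
367 = 4×83 + 35
83 = 2×35 + 13
35 = 2×13 + 9
13 = 1×9 + 4
9 = 2×4 + 1
4 = 4×1 + 0
gcd(450, 2617) = 1, so the inverse exists.
Back-substitute for 1:
1 = 1×9 − 2×4
  = −2×13 + 3×9
  = 3×35 − 8×13
  = −8×83 + 19×35
  = 19×367 − 84×83
  = −84×450 + 103×367
  = 103×2617 − 599×450
So 450⁻¹ ≡ −599 ≡ 2018 (mod 2617).

2018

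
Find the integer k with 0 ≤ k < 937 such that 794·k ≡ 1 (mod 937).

688

By the extended Euclidean algorithm:
937 = 1*794 + 143
794 = 5*143 + 79
143 = 1*79 + 64
79 = 1*64 + 15
64 = 4*15 + 4
15 = 3*4 + 3
4 = 1*3 + 1
3 = 3*1 + 0
gcd(794, 937) = 1, so the inverse exists.
Back-substitute for 1:
1 = 1*4 − 1*3
  = −1*15 + 4*4
  = 4*64 − 17*15
  = −17*79 + 21*64
  = 21*143 − 38*79
  = −38*794 + 211*143
  = 211*937 − 249*794
So 794⁻¹ ≡ −249 ≡ 688 (mod 937).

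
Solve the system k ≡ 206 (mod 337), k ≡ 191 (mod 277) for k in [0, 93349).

23459

337⁻¹ mod 277: 337·217 ≡ 1 (mod 277), so 337⁻¹ ≡ 217.
k = 206 + 337·((191 − 206)·217 mod 277) = 206 + 337·69 = 23459.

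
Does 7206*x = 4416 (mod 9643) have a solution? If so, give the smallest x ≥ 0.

gcd(7206, 9643) = 1, so a unique solution mod 9643 exists.
7206⁻¹ ≡ 3949 (mod 9643).
x ≡ 3949*4416 ≡ 4240 (mod 9643).

4240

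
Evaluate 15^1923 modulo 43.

35

1923 in binary is 11110000011, i.e. 1923 = 1024 + 512 + 256 + 128 + 2 + 1.
15^1 ≡ 15 (mod 43)
15^2 ≡ 15^2 = 225 ≡ 10 (mod 43)
15^4 ≡ 10^2 = 100 ≡ 14 (mod 43)
15^8 ≡ 14^2 = 196 ≡ 24 (mod 43)
15^16 ≡ 24^2 = 576 ≡ 17 (mod 43)
15^32 ≡ 17^2 = 289 ≡ 31 (mod 43)
15^64 ≡ 31^2 = 961 ≡ 15 (mod 43)
15^128 ≡ 15^2 = 225 ≡ 10 (mod 43)
15^256 ≡ 10^2 = 100 ≡ 14 (mod 43)
15^512 ≡ 14^2 = 196 ≡ 24 (mod 43)
15^1024 ≡ 24^2 = 576 ≡ 17 (mod 43)
15^1923 = 15^1024 × 15^512 × 15^256 × 15^128 × 15^2 × 15^1 ≡ 17 × 24 × 14 × 10 × 10 × 15 (mod 43).
Accumulate the product:
17 × 24 = 408 ≡ 21
21 × 14 = 294 ≡ 36
36 × 10 = 360 ≡ 16
16 × 10 = 160 ≡ 31
31 × 15 = 465 ≡ 35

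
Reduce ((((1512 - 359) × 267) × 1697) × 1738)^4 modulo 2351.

1767

1512 - 359 = 1153
1153 × 267 = 307851 ≡ 2221 (mod 2351)
2221 × 1697 = 3769037 ≡ 384 (mod 2351)
384 × 1738 = 667392 ≡ 2059 (mod 2351)
(2059)^4 ≡ 1767 (mod 2351)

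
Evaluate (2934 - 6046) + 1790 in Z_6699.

2934 - 6046 = -3112 ≡ 3587 (mod 6699)
3587 + 1790 = 5377

5377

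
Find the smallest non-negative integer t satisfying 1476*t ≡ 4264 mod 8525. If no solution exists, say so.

gcd(1476, 8525) = 1, so a unique solution mod 8525 exists.
1476⁻¹ ≡ 6001 (mod 8525).
t ≡ 6001*4264 ≡ 4739 (mod 8525).

4739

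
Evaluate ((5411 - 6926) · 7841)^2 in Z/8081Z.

2025

5411 - 6926 = -1515 ≡ 6566 (mod 8081)
6566 · 7841 = 51484006 ≡ 8036 (mod 8081)
(8036)^2 ≡ 2025 (mod 8081)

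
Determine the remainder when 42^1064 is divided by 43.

1

Using repeated squaring:
1064 in binary is 10000101000, i.e. 1064 = 1024 + 32 + 8.
42^1 ≡ 42 (mod 43)
42^2 ≡ 42^2 = 1764 ≡ 1 (mod 43)
42^4 ≡ 1^2 = 1 (mod 43)
42^8 ≡ 1^2 = 1 (mod 43)
42^16 ≡ 1^2 = 1 (mod 43)
42^32 ≡ 1^2 = 1 (mod 43)
42^64 ≡ 1^2 = 1 (mod 43)
42^128 ≡ 1^2 = 1 (mod 43)
42^256 ≡ 1^2 = 1 (mod 43)
42^512 ≡ 1^2 = 1 (mod 43)
42^1024 ≡ 1^2 = 1 (mod 43)
42^1064 = 42^1024 · 42^32 · 42^8 ≡ 1 · 1 · 1 (mod 43).
Accumulate the product:
1 · 1 = 1
1 · 1 = 1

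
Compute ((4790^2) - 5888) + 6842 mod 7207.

5173

(4790)^2 ≡ 4219 (mod 7207)
4219 - 5888 = -1669 ≡ 5538 (mod 7207)
5538 + 6842 = 12380 ≡ 5173 (mod 7207)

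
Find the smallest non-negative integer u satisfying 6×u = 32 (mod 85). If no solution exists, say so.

62

gcd(6, 85) = 1, so a unique solution mod 85 exists.
6⁻¹ ≡ 71 (mod 85).
u ≡ 71×32 ≡ 62 (mod 85).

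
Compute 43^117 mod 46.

By square-and-multiply:
43^1 ≡ 43 (mod 46)
43^2 ≡ 43^2 = 1849 ≡ 9 (mod 46)
43^4 ≡ 9^2 = 81 ≡ 35 (mod 46)
43^8 ≡ 35^2 = 1225 ≡ 29 (mod 46)
43^16 ≡ 29^2 = 841 ≡ 13 (mod 46)
43^32 ≡ 13^2 = 169 ≡ 31 (mod 46)
43^64 ≡ 31^2 = 961 ≡ 41 (mod 46)
43^117 = 43^64 · 43^32 · 43^16 · 43^4 · 43^1 ≡ 41 · 31 · 13 · 35 · 43 (mod 46).
Accumulate the product:
41 · 31 = 1271 ≡ 29
29 · 13 = 377 ≡ 9
9 · 35 = 315 ≡ 39
39 · 43 = 1677 ≡ 21

21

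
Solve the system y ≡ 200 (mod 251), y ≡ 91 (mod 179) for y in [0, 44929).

44125

251⁻¹ mod 179: 251*92 ≡ 1 (mod 179), so 251⁻¹ ≡ 92.
y = 200 + 251*((91 − 200)*92 mod 179) = 200 + 251*175 = 44125.
Check: 44125 mod 251 = 200, 44125 mod 179 = 91. ✓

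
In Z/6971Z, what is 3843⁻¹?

78

Run the extended Euclidean algorithm:
6971 = 1×3843 + 3128
3843 = 1×3128 + 715
3128 = 4×715 + 268
715 = 2×268 + 179
268 = 1×179 + 89
179 = 2×89 + 1
89 = 89×1 + 0
gcd(3843, 6971) = 1, so the inverse exists.
Bézout: 1 = −43×6971 + 78×3843.
So 3843⁻¹ ≡ 78 (mod 6971).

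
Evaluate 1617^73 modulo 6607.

73 in binary is 1001001, i.e. 73 = 64 + 8 + 1.
1617^1 ≡ 1617 (mod 6607)
1617^2 ≡ 1617^2 = 2614689 ≡ 4924 (mod 6607)
1617^4 ≡ 4924^2 = 24245776 ≡ 4693 (mod 6607)
1617^8 ≡ 4693^2 = 22024249 ≡ 3118 (mod 6607)
1617^16 ≡ 3118^2 = 9721924 ≡ 3027 (mod 6607)
1617^32 ≡ 3027^2 = 9162729 ≡ 5427 (mod 6607)
1617^64 ≡ 5427^2 = 29452329 ≡ 4930 (mod 6607)
1617^73 = 1617^64 × 1617^8 × 1617^1 ≡ 4930 × 3118 × 1617 (mod 6607).
Accumulate the product:
4930 × 3118 = 15371740 ≡ 3858
3858 × 1617 = 6238386 ≡ 1378

1378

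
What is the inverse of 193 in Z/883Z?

Apply the Euclidean algorithm and back-substitute:
883 = 4×193 + 111
193 = 1×111 + 82
111 = 1×82 + 29
82 = 2×29 + 24
29 = 1×24 + 5
24 = 4×5 + 4
5 = 1×4 + 1
4 = 4×1 + 0
gcd(193, 883) = 1, so the inverse exists.
Back-substitute for 1:
1 = 1×5 − 1×4
  = −1×24 + 5×5
  = 5×29 − 6×24
  = −6×82 + 17×29
  = 17×111 − 23×82
  = −23×193 + 40×111
  = 40×883 − 183×193
So 193⁻¹ ≡ −183 ≡ 700 (mod 883).

700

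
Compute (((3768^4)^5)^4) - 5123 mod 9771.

(3768)^4 ≡ 2049 (mod 9771)
(2049)^5 ≡ 7431 (mod 9771)
(7431)^4 ≡ 1161 (mod 9771)
1161 - 5123 = -3962 ≡ 5809 (mod 9771)

5809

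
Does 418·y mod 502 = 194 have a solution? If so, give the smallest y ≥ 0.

gcd(418, 502) = 2, and 2 | 194, so solutions exist.
Divide through by 2: 209·y ≡ 97 mod 251.
209⁻¹ ≡ 245 (mod 251).
y ≡ 245·97 ≡ 171 (mod 251).
The smallest non-negative solution is y = 171.

171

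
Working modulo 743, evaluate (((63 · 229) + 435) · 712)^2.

129

63 · 229 = 14427 ≡ 310 (mod 743)
310 + 435 = 745 ≡ 2 (mod 743)
2 · 712 = 1424 ≡ 681 (mod 743)
(681)^2 ≡ 129 (mod 743)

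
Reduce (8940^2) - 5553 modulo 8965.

4037

(8940)^2 ≡ 625 (mod 8965)
625 - 5553 = -4928 ≡ 4037 (mod 8965)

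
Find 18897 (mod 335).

18897 = 56*335 + 137, so 18897 ≡ 137 (mod 335).

137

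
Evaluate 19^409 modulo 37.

By square-and-multiply:
409 in binary is 110011001, i.e. 409 = 256 + 128 + 16 + 8 + 1.
19^1 ≡ 19 (mod 37)
19^2 ≡ 19^2 = 361 ≡ 28 (mod 37)
19^4 ≡ 28^2 = 784 ≡ 7 (mod 37)
19^8 ≡ 7^2 = 49 ≡ 12 (mod 37)
19^16 ≡ 12^2 = 144 ≡ 33 (mod 37)
19^32 ≡ 33^2 = 1089 ≡ 16 (mod 37)
19^64 ≡ 16^2 = 256 ≡ 34 (mod 37)
19^128 ≡ 34^2 = 1156 ≡ 9 (mod 37)
19^256 ≡ 9^2 = 81 ≡ 7 (mod 37)
19^409 = 19^256 * 19^128 * 19^16 * 19^8 * 19^1 ≡ 7 * 9 * 33 * 12 * 19 (mod 37).
Accumulate the product:
7 * 9 = 63 ≡ 26
26 * 33 = 858 ≡ 7
7 * 12 = 84 ≡ 10
10 * 19 = 190 ≡ 5

5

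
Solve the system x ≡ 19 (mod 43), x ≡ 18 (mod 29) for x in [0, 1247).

43⁻¹ mod 29: 43×27 ≡ 1 (mod 29), so 43⁻¹ ≡ 27.
x = 19 + 43×((18 − 19)×27 mod 29) = 19 + 43×2 = 105.

105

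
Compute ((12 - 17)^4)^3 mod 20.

5

12 - 17 = -5 ≡ 15 (mod 20)
(15)^4 ≡ 5 (mod 20)
(5)^3 ≡ 5 (mod 20)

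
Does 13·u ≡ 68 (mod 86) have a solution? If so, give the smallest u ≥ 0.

78

gcd(13, 86) = 1, so a unique solution mod 86 exists.
13⁻¹ ≡ 53 (mod 86).
u ≡ 53·68 ≡ 78 (mod 86).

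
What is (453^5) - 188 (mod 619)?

390

(453)^5 ≡ 578 (mod 619)
578 - 188 = 390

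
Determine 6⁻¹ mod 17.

3

By the extended Euclidean algorithm:
17 = 2·6 + 5
6 = 1·5 + 1
5 = 5·1 + 0
gcd(6, 17) = 1, so the inverse exists.
Bézout: 1 = −1·17 + 3·6.
So 6⁻¹ ≡ 3 (mod 17).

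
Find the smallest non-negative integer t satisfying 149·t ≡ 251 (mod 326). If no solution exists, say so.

gcd(149, 326) = 1, so a unique solution mod 326 exists.
149⁻¹ ≡ 291 (mod 326).
t ≡ 291·251 ≡ 17 (mod 326).

17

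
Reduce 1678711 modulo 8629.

4685

1678711 = 194×8629 + 4685, so 1678711 ≡ 4685 (mod 8629).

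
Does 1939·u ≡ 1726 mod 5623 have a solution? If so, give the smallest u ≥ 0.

5070

gcd(1939, 5623) = 1, so a unique solution mod 5623 exists.
1939⁻¹ ≡ 29 (mod 5623).
u ≡ 29·1726 ≡ 5070 (mod 5623).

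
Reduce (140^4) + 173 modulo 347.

(140)^4 ≡ 117 (mod 347)
117 + 173 = 290

290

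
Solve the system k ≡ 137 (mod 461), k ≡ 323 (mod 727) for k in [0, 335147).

171168

461⁻¹ mod 727: 461*686 ≡ 1 (mod 727), so 461⁻¹ ≡ 686.
k = 137 + 461*((323 − 137)*686 mod 727) = 137 + 461*371 = 171168.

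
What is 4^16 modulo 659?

Compute successive squares:
4^1 ≡ 4 (mod 659)
4^2 ≡ 4^2 = 16 (mod 659)
4^4 ≡ 16^2 = 256 (mod 659)
4^8 ≡ 256^2 = 65536 ≡ 295 (mod 659)
4^16 ≡ 295^2 = 87025 ≡ 37 (mod 659)
So 4^16 ≡ 37 (mod 659).

37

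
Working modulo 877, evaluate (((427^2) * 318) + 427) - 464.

361

(427)^2 ≡ 790 (mod 877)
790 * 318 = 251220 ≡ 398 (mod 877)
398 + 427 = 825
825 - 464 = 361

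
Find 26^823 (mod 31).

26^1 ≡ 26 (mod 31)
26^2 ≡ 26^2 = 676 ≡ 25 (mod 31)
26^4 ≡ 25^2 = 625 ≡ 5 (mod 31)
26^8 ≡ 5^2 = 25 (mod 31)
26^16 ≡ 25^2 = 625 ≡ 5 (mod 31)
26^32 ≡ 5^2 = 25 (mod 31)
26^64 ≡ 25^2 = 625 ≡ 5 (mod 31)
26^128 ≡ 5^2 = 25 (mod 31)
26^256 ≡ 25^2 = 625 ≡ 5 (mod 31)
26^512 ≡ 5^2 = 25 (mod 31)
26^823 = 26^512 * 26^256 * 26^32 * 26^16 * 26^4 * 26^2 * 26^1 ≡ 25 * 5 * 25 * 5 * 5 * 25 * 26 (mod 31).
Accumulate the product:
25 * 5 = 125 ≡ 1
1 * 25 = 25
25 * 5 = 125 ≡ 1
1 * 5 = 5
5 * 25 = 125 ≡ 1
1 * 26 = 26

26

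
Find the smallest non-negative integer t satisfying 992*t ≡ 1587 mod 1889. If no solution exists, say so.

1306

gcd(992, 1889) = 1, so a unique solution mod 1889 exists.
992⁻¹ ≡ 1034 (mod 1889).
t ≡ 1034*1587 ≡ 1306 (mod 1889).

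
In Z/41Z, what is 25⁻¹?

41 = 1·25 + 16
25 = 1·16 + 9
16 = 1·9 + 7
9 = 1·7 + 2
7 = 3·2 + 1
2 = 2·1 + 0
gcd(25, 41) = 1, so the inverse exists.
Back-substitute for 1:
1 = 1·7 − 3·2
  = −3·9 + 4·7
  = 4·16 − 7·9
  = −7·25 + 11·16
  = 11·41 − 18·25
So 25⁻¹ ≡ −18 ≡ 23 (mod 41).

23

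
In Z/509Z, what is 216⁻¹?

271

By the extended Euclidean algorithm:
509 = 2·216 + 77
216 = 2·77 + 62
77 = 1·62 + 15
62 = 4·15 + 2
15 = 7·2 + 1
2 = 2·1 + 0
gcd(216, 509) = 1, so the inverse exists.
Back-substitute for 1:
1 = 1·15 − 7·2
  = −7·62 + 29·15
  = 29·77 − 36·62
  = −36·216 + 101·77
  = 101·509 − 238·216
So 216⁻¹ ≡ −238 ≡ 271 (mod 509).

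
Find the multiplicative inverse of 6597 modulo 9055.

7843

Run the extended Euclidean algorithm:
9055 = 1×6597 + 2458
6597 = 2×2458 + 1681
2458 = 1×1681 + 777
1681 = 2×777 + 127
777 = 6×127 + 15
127 = 8×15 + 7
15 = 2×7 + 1
7 = 7×1 + 0
gcd(6597, 9055) = 1, so the inverse exists.
Bézout: 1 = 883×9055 − 1212×6597.
So 6597⁻¹ ≡ −1212 ≡ 7843 (mod 9055).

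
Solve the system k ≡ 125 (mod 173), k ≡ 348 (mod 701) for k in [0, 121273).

90777

173⁻¹ mod 701: 173×389 ≡ 1 (mod 701), so 173⁻¹ ≡ 389.
k = 125 + 173×((348 − 125)×389 mod 701) = 125 + 173×524 = 90777.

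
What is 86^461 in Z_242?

174

By square-and-multiply:
461 in binary is 111001101, i.e. 461 = 256 + 128 + 64 + 8 + 4 + 1.
86^1 ≡ 86 (mod 242)
86^2 ≡ 86^2 = 7396 ≡ 136 (mod 242)
86^4 ≡ 136^2 = 18496 ≡ 104 (mod 242)
86^8 ≡ 104^2 = 10816 ≡ 168 (mod 242)
86^16 ≡ 168^2 = 28224 ≡ 152 (mod 242)
86^32 ≡ 152^2 = 23104 ≡ 114 (mod 242)
86^64 ≡ 114^2 = 12996 ≡ 170 (mod 242)
86^128 ≡ 170^2 = 28900 ≡ 102 (mod 242)
86^256 ≡ 102^2 = 10404 ≡ 240 (mod 242)
86^461 = 86^256 * 86^128 * 86^64 * 86^8 * 86^4 * 86^1 ≡ 240 * 102 * 170 * 168 * 104 * 86 (mod 242).
Accumulate the product:
240 * 102 = 24480 ≡ 38
38 * 170 = 6460 ≡ 168
168 * 168 = 28224 ≡ 152
152 * 104 = 15808 ≡ 78
78 * 86 = 6708 ≡ 174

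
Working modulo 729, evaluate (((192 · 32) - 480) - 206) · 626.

614

192 · 32 = 6144 ≡ 312 (mod 729)
312 - 480 = -168 ≡ 561 (mod 729)
561 - 206 = 355
355 · 626 = 222230 ≡ 614 (mod 729)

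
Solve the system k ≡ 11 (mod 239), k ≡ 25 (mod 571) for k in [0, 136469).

239⁻¹ mod 571: 239*528 ≡ 1 (mod 571), so 239⁻¹ ≡ 528.
k = 11 + 239*((25 − 11)*528 mod 571) = 11 + 239*540 = 129071.
Check: 129071 mod 239 = 11, 129071 mod 571 = 25. ✓

129071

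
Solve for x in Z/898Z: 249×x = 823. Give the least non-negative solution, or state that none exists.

gcd(249, 898) = 1, so a unique solution mod 898 exists.
249⁻¹ ≡ 559 (mod 898).
x ≡ 559×823 ≡ 281 (mod 898).

281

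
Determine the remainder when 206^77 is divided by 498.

116

206^1 ≡ 206 (mod 498)
206^2 ≡ 206^2 = 42436 ≡ 106 (mod 498)
206^4 ≡ 106^2 = 11236 ≡ 280 (mod 498)
206^8 ≡ 280^2 = 78400 ≡ 214 (mod 498)
206^16 ≡ 214^2 = 45796 ≡ 478 (mod 498)
206^32 ≡ 478^2 = 228484 ≡ 400 (mod 498)
206^64 ≡ 400^2 = 160000 ≡ 142 (mod 498)
206^77 = 206^64 · 206^8 · 206^4 · 206^1 ≡ 142 · 214 · 280 · 206 (mod 498).
Accumulate the product:
142 · 214 = 30388 ≡ 10
10 · 280 = 2800 ≡ 310
310 · 206 = 63860 ≡ 116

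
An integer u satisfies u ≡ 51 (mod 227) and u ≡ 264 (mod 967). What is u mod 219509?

201400

227⁻¹ mod 967: 227*213 ≡ 1 (mod 967), so 227⁻¹ ≡ 213.
u = 51 + 227*((264 − 51)*213 mod 967) = 51 + 227*887 = 201400.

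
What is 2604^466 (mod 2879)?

466 in binary is 111010010, i.e. 466 = 256 + 128 + 64 + 16 + 2.
2604^1 ≡ 2604 (mod 2879)
2604^2 ≡ 2604^2 = 6780816 ≡ 771 (mod 2879)
2604^4 ≡ 771^2 = 594441 ≡ 1367 (mod 2879)
2604^8 ≡ 1367^2 = 1868689 ≡ 218 (mod 2879)
2604^16 ≡ 218^2 = 47524 ≡ 1460 (mod 2879)
2604^32 ≡ 1460^2 = 2131600 ≡ 1140 (mod 2879)
2604^64 ≡ 1140^2 = 1299600 ≡ 1171 (mod 2879)
2604^128 ≡ 1171^2 = 1371241 ≡ 837 (mod 2879)
2604^256 ≡ 837^2 = 700569 ≡ 972 (mod 2879)
2604^466 = 2604^256 · 2604^128 · 2604^64 · 2604^16 · 2604^2 ≡ 972 · 837 · 1171 · 1460 · 771 (mod 2879).
Accumulate the product:
972 · 837 = 813564 ≡ 1686
1686 · 1171 = 1974306 ≡ 2191
2191 · 1460 = 3198860 ≡ 291
291 · 771 = 224361 ≡ 2678

2678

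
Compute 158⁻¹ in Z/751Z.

Apply the Euclidean algorithm and back-substitute:
751 = 4*158 + 119
158 = 1*119 + 39
119 = 3*39 + 2
39 = 19*2 + 1
2 = 2*1 + 0
gcd(158, 751) = 1, so the inverse exists.
Back-substitute for 1:
1 = 1*39 − 19*2
  = −19*119 + 58*39
  = 58*158 − 77*119
  = −77*751 + 366*158
So 158⁻¹ ≡ 366 (mod 751).

366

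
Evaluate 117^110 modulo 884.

13

117^1 ≡ 117 (mod 884)
117^2 ≡ 117^2 = 13689 ≡ 429 (mod 884)
117^4 ≡ 429^2 = 184041 ≡ 169 (mod 884)
117^8 ≡ 169^2 = 28561 ≡ 273 (mod 884)
117^16 ≡ 273^2 = 74529 ≡ 273 (mod 884)
117^32 ≡ 273^2 = 74529 ≡ 273 (mod 884)
117^64 ≡ 273^2 = 74529 ≡ 273 (mod 884)
117^110 = 117^64 × 117^32 × 117^8 × 117^4 × 117^2 ≡ 273 × 273 × 273 × 169 × 429 (mod 884).
Accumulate the product:
273 × 273 = 74529 ≡ 273
273 × 273 = 74529 ≡ 273
273 × 169 = 46137 ≡ 169
169 × 429 = 72501 ≡ 13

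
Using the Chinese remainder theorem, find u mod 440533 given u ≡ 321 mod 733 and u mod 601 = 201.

733⁻¹ mod 601: 733·214 ≡ 1 (mod 601), so 733⁻¹ ≡ 214.
u = 321 + 733·((201 − 321)·214 mod 601) = 321 + 733·163 = 119800.
Check: 119800 mod 733 = 321, 119800 mod 601 = 201. ✓

119800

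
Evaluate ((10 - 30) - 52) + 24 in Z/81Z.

33

10 - 30 = -20 ≡ 61 (mod 81)
61 - 52 = 9
9 + 24 = 33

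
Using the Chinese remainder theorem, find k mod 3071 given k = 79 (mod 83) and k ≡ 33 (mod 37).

3067

83⁻¹ mod 37: 83*33 ≡ 1 (mod 37), so 83⁻¹ ≡ 33.
k = 79 + 83*((33 − 79)*33 mod 37) = 79 + 83*36 = 3067.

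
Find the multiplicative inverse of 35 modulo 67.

23

Apply the Euclidean algorithm and back-substitute:
67 = 1·35 + 32
35 = 1·32 + 3
32 = 10·3 + 2
3 = 1·2 + 1
2 = 2·1 + 0
gcd(35, 67) = 1, so the inverse exists.
Back-substitute for 1:
1 = 1·3 − 1·2
  = −1·32 + 11·3
  = 11·35 − 12·32
  = −12·67 + 23·35
So 35⁻¹ ≡ 23 (mod 67).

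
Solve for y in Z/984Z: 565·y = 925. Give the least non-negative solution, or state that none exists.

gcd(565, 984) = 1, so a unique solution mod 984 exists.
565⁻¹ ≡ 829 (mod 984).
y ≡ 829·925 ≡ 289 (mod 984).

289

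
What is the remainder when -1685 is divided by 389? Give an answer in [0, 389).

-1685 = -5*389 + 260, so -1685 ≡ 260 (mod 389).

260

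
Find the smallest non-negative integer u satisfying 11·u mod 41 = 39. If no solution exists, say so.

gcd(11, 41) = 1, so a unique solution mod 41 exists.
11⁻¹ ≡ 15 (mod 41).
u ≡ 15·39 ≡ 11 (mod 41).

11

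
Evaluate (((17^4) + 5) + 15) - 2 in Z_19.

(17)^4 ≡ 16 (mod 19)
16 + 5 = 21 ≡ 2 (mod 19)
2 + 15 = 17
17 - 2 = 15

15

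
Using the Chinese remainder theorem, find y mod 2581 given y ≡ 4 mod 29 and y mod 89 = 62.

29⁻¹ mod 89: 29*43 ≡ 1 (mod 89), so 29⁻¹ ≡ 43.
y = 4 + 29*((62 − 4)*43 mod 89) = 4 + 29*2 = 62.

62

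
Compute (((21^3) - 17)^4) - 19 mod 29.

(21)^3 ≡ 10 (mod 29)
10 - 17 = -7 ≡ 22 (mod 29)
(22)^4 ≡ 23 (mod 29)
23 - 19 = 4

4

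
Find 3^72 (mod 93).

39

Compute successive squares:
72 in binary is 1001000, i.e. 72 = 64 + 8.
3^1 ≡ 3 (mod 93)
3^2 ≡ 3^2 = 9 (mod 93)
3^4 ≡ 9^2 = 81 (mod 93)
3^8 ≡ 81^2 = 6561 ≡ 51 (mod 93)
3^16 ≡ 51^2 = 2601 ≡ 90 (mod 93)
3^32 ≡ 90^2 = 8100 ≡ 9 (mod 93)
3^64 ≡ 9^2 = 81 (mod 93)
3^72 = 3^64 · 3^8 ≡ 81 · 51 (mod 93).
81 · 51 = 4131 ≡ 39 (mod 93).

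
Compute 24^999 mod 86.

999 in binary is 1111100111, i.e. 999 = 512 + 256 + 128 + 64 + 32 + 4 + 2 + 1.
24^1 ≡ 24 (mod 86)
24^2 ≡ 24^2 = 576 ≡ 60 (mod 86)
24^4 ≡ 60^2 = 3600 ≡ 74 (mod 86)
24^8 ≡ 74^2 = 5476 ≡ 58 (mod 86)
24^16 ≡ 58^2 = 3364 ≡ 10 (mod 86)
24^32 ≡ 10^2 = 100 ≡ 14 (mod 86)
24^64 ≡ 14^2 = 196 ≡ 24 (mod 86)
24^128 ≡ 24^2 = 576 ≡ 60 (mod 86)
24^256 ≡ 60^2 = 3600 ≡ 74 (mod 86)
24^512 ≡ 74^2 = 5476 ≡ 58 (mod 86)
24^999 = 24^512 · 24^256 · 24^128 · 24^64 · 24^32 · 24^4 · 24^2 · 24^1 ≡ 58 · 74 · 60 · 24 · 14 · 74 · 60 · 24 (mod 86).
Accumulate the product:
58 · 74 = 4292 ≡ 78
78 · 60 = 4680 ≡ 36
36 · 24 = 864 ≡ 4
4 · 14 = 56
56 · 74 = 4144 ≡ 16
16 · 60 = 960 ≡ 14
14 · 24 = 336 ≡ 78

78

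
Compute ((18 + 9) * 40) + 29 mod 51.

18 + 9 = 27
27 * 40 = 1080 ≡ 9 (mod 51)
9 + 29 = 38

38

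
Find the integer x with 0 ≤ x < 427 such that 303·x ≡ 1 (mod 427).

427 = 1·303 + 124
303 = 2·124 + 55
124 = 2·55 + 14
55 = 3·14 + 13
14 = 1·13 + 1
13 = 13·1 + 0
gcd(303, 427) = 1, so the inverse exists.
Back-substitute for 1:
1 = 1·14 − 1·13
  = −1·55 + 4·14
  = 4·124 − 9·55
  = −9·303 + 22·124
  = 22·427 − 31·303
So 303⁻¹ ≡ −31 ≡ 396 (mod 427).

396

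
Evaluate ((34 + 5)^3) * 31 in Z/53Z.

34 + 5 = 39
(39)^3 ≡ 12 (mod 53)
12 * 31 = 372 ≡ 1 (mod 53)

1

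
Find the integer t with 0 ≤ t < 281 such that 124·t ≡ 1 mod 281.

34

Apply the Euclidean algorithm and back-substitute:
281 = 2·124 + 33
124 = 3·33 + 25
33 = 1·25 + 8
25 = 3·8 + 1
8 = 8·1 + 0
gcd(124, 281) = 1, so the inverse exists.
Back-substitute for 1:
1 = 1·25 − 3·8
  = −3·33 + 4·25
  = 4·124 − 15·33
  = −15·281 + 34·124
So 124⁻¹ ≡ 34 (mod 281).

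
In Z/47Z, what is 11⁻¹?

30

Run the extended Euclidean algorithm:
47 = 4·11 + 3
11 = 3·3 + 2
3 = 1·2 + 1
2 = 2·1 + 0
gcd(11, 47) = 1, so the inverse exists.
Bézout: 1 = 4·47 − 17·11.
So 11⁻¹ ≡ −17 ≡ 30 (mod 47).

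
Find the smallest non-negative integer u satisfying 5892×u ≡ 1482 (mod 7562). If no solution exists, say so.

3762

gcd(5892, 7562) = 2, and 2 | 1482, so solutions exist.
Divide through by 2: 2946×u ≡ 741 (mod 3781).
2946⁻¹ ≡ 1046 (mod 3781).
u ≡ 1046×741 ≡ 3762 (mod 3781).
The smallest non-negative solution is u = 3762.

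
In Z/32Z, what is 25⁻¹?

32 = 1×25 + 7
25 = 3×7 + 4
7 = 1×4 + 3
4 = 1×3 + 1
3 = 3×1 + 0
gcd(25, 32) = 1, so the inverse exists.
Back-substitute for 1:
1 = 1×4 − 1×3
  = −1×7 + 2×4
  = 2×25 − 7×7
  = −7×32 + 9×25
So 25⁻¹ ≡ 9 (mod 32).

9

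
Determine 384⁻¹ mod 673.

Run the extended Euclidean algorithm:
673 = 1·384 + 289
384 = 1·289 + 95
289 = 3·95 + 4
95 = 23·4 + 3
4 = 1·3 + 1
3 = 3·1 + 0
gcd(384, 673) = 1, so the inverse exists.
Bézout: 1 = 97·673 − 170·384.
So 384⁻¹ ≡ −170 ≡ 503 (mod 673).

503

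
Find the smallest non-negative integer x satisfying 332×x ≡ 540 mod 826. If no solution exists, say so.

131

gcd(332, 826) = 2, and 2 | 540, so solutions exist.
Divide through by 2: 166×x = 270 (mod 413).
166⁻¹ ≡ 311 (mod 413).
x ≡ 311×270 ≡ 131 (mod 413).
The smallest non-negative solution is x = 131.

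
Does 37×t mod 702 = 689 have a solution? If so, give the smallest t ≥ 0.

gcd(37, 702) = 1, so a unique solution mod 702 exists.
37⁻¹ ≡ 19 (mod 702).
t ≡ 19×689 ≡ 455 (mod 702).

455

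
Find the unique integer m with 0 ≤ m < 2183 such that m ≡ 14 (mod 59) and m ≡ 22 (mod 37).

59⁻¹ mod 37: 59·32 ≡ 1 (mod 37), so 59⁻¹ ≡ 32.
m = 14 + 59·((22 − 14)·32 mod 37) = 14 + 59·34 = 2020.
Check: 2020 mod 59 = 14, 2020 mod 37 = 22. ✓

2020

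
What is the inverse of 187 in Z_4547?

462

Run the extended Euclidean algorithm:
4547 = 24*187 + 59
187 = 3*59 + 10
59 = 5*10 + 9
10 = 1*9 + 1
9 = 9*1 + 0
gcd(187, 4547) = 1, so the inverse exists.
Bézout: 1 = −19*4547 + 462*187.
So 187⁻¹ ≡ 462 (mod 4547).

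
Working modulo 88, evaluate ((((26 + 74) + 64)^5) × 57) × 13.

40

26 + 74 = 100 ≡ 12 (mod 88)
12 + 64 = 76
(76)^5 ≡ 32 (mod 88)
32 × 57 = 1824 ≡ 64 (mod 88)
64 × 13 = 832 ≡ 40 (mod 88)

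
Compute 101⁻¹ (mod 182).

182 = 1×101 + 81
101 = 1×81 + 20
81 = 4×20 + 1
20 = 20×1 + 0
gcd(101, 182) = 1, so the inverse exists.
Back-substitute for 1:
1 = 1×81 − 4×20
  = −4×101 + 5×81
  = 5×182 − 9×101
So 101⁻¹ ≡ −9 ≡ 173 (mod 182).

173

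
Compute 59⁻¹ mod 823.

Run the extended Euclidean algorithm:
823 = 13*59 + 56
59 = 1*56 + 3
56 = 18*3 + 2
3 = 1*2 + 1
2 = 2*1 + 0
gcd(59, 823) = 1, so the inverse exists.
Bézout: 1 = −20*823 + 279*59.
So 59⁻¹ ≡ 279 (mod 823).

279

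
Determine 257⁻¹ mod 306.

By the extended Euclidean algorithm:
306 = 1·257 + 49
257 = 5·49 + 12
49 = 4·12 + 1
12 = 12·1 + 0
gcd(257, 306) = 1, so the inverse exists.
Back-substitute for 1:
1 = 1·49 − 4·12
  = −4·257 + 21·49
  = 21·306 − 25·257
So 257⁻¹ ≡ −25 ≡ 281 (mod 306).

281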